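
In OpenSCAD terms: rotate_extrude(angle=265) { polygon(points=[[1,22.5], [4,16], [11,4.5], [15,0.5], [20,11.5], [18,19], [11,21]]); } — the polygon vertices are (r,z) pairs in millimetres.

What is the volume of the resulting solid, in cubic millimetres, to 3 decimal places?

Profile (r,z), 7 vertices: (1,22.5) (4,16) (11,4.5) (15,0.5) (20,11.5) (18,19) (11,21)
edge 0: (1,22.5)→(4,16)  cross = 1·16 − 4·22.5 = -74.0000; (r_i+r_j)·cross = 5·-74.0000 = -370.0000
edge 1: (4,16)→(11,4.5)  cross = 4·4.5 − 11·16 = -158.0000; (r_i+r_j)·cross = 15·-158.0000 = -2370.0000
edge 2: (11,4.5)→(15,0.5)  cross = 11·0.5 − 15·4.5 = -62.0000; (r_i+r_j)·cross = 26·-62.0000 = -1612.0000
edge 3: (15,0.5)→(20,11.5)  cross = 15·11.5 − 20·0.5 = 162.5000; (r_i+r_j)·cross = 35·162.5000 = 5687.5000
edge 4: (20,11.5)→(18,19)  cross = 20·19 − 18·11.5 = 173.0000; (r_i+r_j)·cross = 38·173.0000 = 6574.0000
edge 5: (18,19)→(11,21)  cross = 18·21 − 11·19 = 169.0000; (r_i+r_j)·cross = 29·169.0000 = 4901.0000
edge 6: (11,21)→(1,22.5)  cross = 11·22.5 − 1·21 = 226.5000; (r_i+r_j)·cross = 12·226.5000 = 2718.0000
Σcross = 437.0000 → A = |Σcross|/2 = 218.5000 mm²
Σ(r_i+r_j)·cross = 15528.5000 → first moment M = |Σ|/6 = 2588.0833
R_c = M/A = 2588.0833/218.5000 = 11.8448 mm
θ = 265° = 4.625123 rad
V = θ·R_c·A = 4.625123·11.8448·218.5000 = 11970.203 mm³

Volume = 11970.203 mm³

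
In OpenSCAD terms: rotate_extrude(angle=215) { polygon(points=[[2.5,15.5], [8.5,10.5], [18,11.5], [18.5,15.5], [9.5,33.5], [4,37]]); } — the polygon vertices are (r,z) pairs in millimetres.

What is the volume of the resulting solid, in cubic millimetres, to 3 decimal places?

Profile (r,z), 6 vertices: (2.5,15.5) (8.5,10.5) (18,11.5) (18.5,15.5) (9.5,33.5) (4,37)
edge 0: (2.5,15.5)→(8.5,10.5)  cross = 2.5·10.5 − 8.5·15.5 = -105.5000; (r_i+r_j)·cross = 11·-105.5000 = -1160.5000
edge 1: (8.5,10.5)→(18,11.5)  cross = 8.5·11.5 − 18·10.5 = -91.2500; (r_i+r_j)·cross = 26.5·-91.2500 = -2418.1250
edge 2: (18,11.5)→(18.5,15.5)  cross = 18·15.5 − 18.5·11.5 = 66.2500; (r_i+r_j)·cross = 36.5·66.2500 = 2418.1250
edge 3: (18.5,15.5)→(9.5,33.5)  cross = 18.5·33.5 − 9.5·15.5 = 472.5000; (r_i+r_j)·cross = 28·472.5000 = 13230.0000
edge 4: (9.5,33.5)→(4,37)  cross = 9.5·37 − 4·33.5 = 217.5000; (r_i+r_j)·cross = 13.5·217.5000 = 2936.2500
edge 5: (4,37)→(2.5,15.5)  cross = 4·15.5 − 2.5·37 = -30.5000; (r_i+r_j)·cross = 6.5·-30.5000 = -198.2500
Σcross = 529.0000 → A = |Σcross|/2 = 264.5000 mm²
Σ(r_i+r_j)·cross = 14807.5000 → first moment M = |Σ|/6 = 2467.9167
R_c = M/A = 2467.9167/264.5000 = 9.3305 mm
θ = 215° = 3.752458 rad
V = θ·R_c·A = 3.752458·9.3305·264.5000 = 9260.753 mm³

Volume = 9260.753 mm³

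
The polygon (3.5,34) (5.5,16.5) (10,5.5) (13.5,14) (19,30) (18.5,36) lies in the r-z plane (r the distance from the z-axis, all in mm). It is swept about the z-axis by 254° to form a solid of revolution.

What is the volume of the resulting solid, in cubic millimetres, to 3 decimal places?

Profile (r,z), 6 vertices: (3.5,34) (5.5,16.5) (10,5.5) (13.5,14) (19,30) (18.5,36)
edge 0: (3.5,34)→(5.5,16.5)  cross = 3.5·16.5 − 5.5·34 = -129.2500; (r_i+r_j)·cross = 9·-129.2500 = -1163.2500
edge 1: (5.5,16.5)→(10,5.5)  cross = 5.5·5.5 − 10·16.5 = -134.7500; (r_i+r_j)·cross = 15.5·-134.7500 = -2088.6250
edge 2: (10,5.5)→(13.5,14)  cross = 10·14 − 13.5·5.5 = 65.7500; (r_i+r_j)·cross = 23.5·65.7500 = 1545.1250
edge 3: (13.5,14)→(19,30)  cross = 13.5·30 − 19·14 = 139.0000; (r_i+r_j)·cross = 32.5·139.0000 = 4517.5000
edge 4: (19,30)→(18.5,36)  cross = 19·36 − 18.5·30 = 129.0000; (r_i+r_j)·cross = 37.5·129.0000 = 4837.5000
edge 5: (18.5,36)→(3.5,34)  cross = 18.5·34 − 3.5·36 = 503.0000; (r_i+r_j)·cross = 22·503.0000 = 11066.0000
Σcross = 572.7500 → A = |Σcross|/2 = 286.3750 mm²
Σ(r_i+r_j)·cross = 18714.2500 → first moment M = |Σ|/6 = 3119.0417
R_c = M/A = 3119.0417/286.3750 = 10.8915 mm
θ = 254° = 4.433136 rad
V = θ·R_c·A = 4.433136·10.8915·286.3750 = 13827.137 mm³

Volume = 13827.137 mm³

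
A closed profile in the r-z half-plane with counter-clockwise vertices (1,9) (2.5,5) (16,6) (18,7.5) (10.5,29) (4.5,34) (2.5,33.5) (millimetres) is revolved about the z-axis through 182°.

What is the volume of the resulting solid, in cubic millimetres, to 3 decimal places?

Profile (r,z), 7 vertices: (1,9) (2.5,5) (16,6) (18,7.5) (10.5,29) (4.5,34) (2.5,33.5)
edge 0: (1,9)→(2.5,5)  cross = 1·5 − 2.5·9 = -17.5000; (r_i+r_j)·cross = 3.5·-17.5000 = -61.2500
edge 1: (2.5,5)→(16,6)  cross = 2.5·6 − 16·5 = -65.0000; (r_i+r_j)·cross = 18.5·-65.0000 = -1202.5000
edge 2: (16,6)→(18,7.5)  cross = 16·7.5 − 18·6 = 12.0000; (r_i+r_j)·cross = 34·12.0000 = 408.0000
edge 3: (18,7.5)→(10.5,29)  cross = 18·29 − 10.5·7.5 = 443.2500; (r_i+r_j)·cross = 28.5·443.2500 = 12632.6250
edge 4: (10.5,29)→(4.5,34)  cross = 10.5·34 − 4.5·29 = 226.5000; (r_i+r_j)·cross = 15·226.5000 = 3397.5000
edge 5: (4.5,34)→(2.5,33.5)  cross = 4.5·33.5 − 2.5·34 = 65.7500; (r_i+r_j)·cross = 7·65.7500 = 460.2500
edge 6: (2.5,33.5)→(1,9)  cross = 2.5·9 − 1·33.5 = -11.0000; (r_i+r_j)·cross = 3.5·-11.0000 = -38.5000
Σcross = 654.0000 → A = |Σcross|/2 = 327.0000 mm²
Σ(r_i+r_j)·cross = 15596.1250 → first moment M = |Σ|/6 = 2599.3542
R_c = M/A = 2599.3542/327.0000 = 7.9491 mm
θ = 182° = 3.176499 rad
V = θ·R_c·A = 3.176499·7.9491·327.0000 = 8256.847 mm³

Volume = 8256.847 mm³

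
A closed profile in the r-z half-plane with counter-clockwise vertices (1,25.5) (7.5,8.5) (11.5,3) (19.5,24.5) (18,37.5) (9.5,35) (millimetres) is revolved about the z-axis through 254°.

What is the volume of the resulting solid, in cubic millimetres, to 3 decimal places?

Profile (r,z), 6 vertices: (1,25.5) (7.5,8.5) (11.5,3) (19.5,24.5) (18,37.5) (9.5,35)
edge 0: (1,25.5)→(7.5,8.5)  cross = 1·8.5 − 7.5·25.5 = -182.7500; (r_i+r_j)·cross = 8.5·-182.7500 = -1553.3750
edge 1: (7.5,8.5)→(11.5,3)  cross = 7.5·3 − 11.5·8.5 = -75.2500; (r_i+r_j)·cross = 19·-75.2500 = -1429.7500
edge 2: (11.5,3)→(19.5,24.5)  cross = 11.5·24.5 − 19.5·3 = 223.2500; (r_i+r_j)·cross = 31·223.2500 = 6920.7500
edge 3: (19.5,24.5)→(18,37.5)  cross = 19.5·37.5 − 18·24.5 = 290.2500; (r_i+r_j)·cross = 37.5·290.2500 = 10884.3750
edge 4: (18,37.5)→(9.5,35)  cross = 18·35 − 9.5·37.5 = 273.7500; (r_i+r_j)·cross = 27.5·273.7500 = 7528.1250
edge 5: (9.5,35)→(1,25.5)  cross = 9.5·25.5 − 1·35 = 207.2500; (r_i+r_j)·cross = 10.5·207.2500 = 2176.1250
Σcross = 736.5000 → A = |Σcross|/2 = 368.2500 mm²
Σ(r_i+r_j)·cross = 24526.2500 → first moment M = |Σ|/6 = 4087.7083
R_c = M/A = 4087.7083/368.2500 = 11.1004 mm
θ = 254° = 4.433136 rad
V = θ·R_c·A = 4.433136·11.1004·368.2500 = 18121.368 mm³

Volume = 18121.368 mm³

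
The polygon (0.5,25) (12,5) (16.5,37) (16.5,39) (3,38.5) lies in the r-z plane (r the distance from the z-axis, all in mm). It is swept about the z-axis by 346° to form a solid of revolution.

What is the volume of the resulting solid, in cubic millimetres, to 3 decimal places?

Volume = 18090.349 mm³

Profile (r,z), 5 vertices: (0.5,25) (12,5) (16.5,37) (16.5,39) (3,38.5)
edge 0: (0.5,25)→(12,5)  cross = 0.5·5 − 12·25 = -297.5000; (r_i+r_j)·cross = 12.5·-297.5000 = -3718.7500
edge 1: (12,5)→(16.5,37)  cross = 12·37 − 16.5·5 = 361.5000; (r_i+r_j)·cross = 28.5·361.5000 = 10302.7500
edge 2: (16.5,37)→(16.5,39)  cross = 16.5·39 − 16.5·37 = 33.0000; (r_i+r_j)·cross = 33·33.0000 = 1089.0000
edge 3: (16.5,39)→(3,38.5)  cross = 16.5·38.5 − 3·39 = 518.2500; (r_i+r_j)·cross = 19.5·518.2500 = 10105.8750
edge 4: (3,38.5)→(0.5,25)  cross = 3·25 − 0.5·38.5 = 55.7500; (r_i+r_j)·cross = 3.5·55.7500 = 195.1250
Σcross = 671.0000 → A = |Σcross|/2 = 335.5000 mm²
Σ(r_i+r_j)·cross = 17974.0000 → first moment M = |Σ|/6 = 2995.6667
R_c = M/A = 2995.6667/335.5000 = 8.9290 mm
θ = 346° = 6.038839 rad
V = θ·R_c·A = 6.038839·8.9290·335.5000 = 18090.349 mm³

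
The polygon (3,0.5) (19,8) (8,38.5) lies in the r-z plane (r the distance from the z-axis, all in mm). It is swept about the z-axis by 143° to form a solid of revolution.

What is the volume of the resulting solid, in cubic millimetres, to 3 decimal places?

Volume = 7119.329 mm³

Profile (r,z), 3 vertices: (3,0.5) (19,8) (8,38.5)
edge 0: (3,0.5)→(19,8)  cross = 3·8 − 19·0.5 = 14.5000; (r_i+r_j)·cross = 22·14.5000 = 319.0000
edge 1: (19,8)→(8,38.5)  cross = 19·38.5 − 8·8 = 667.5000; (r_i+r_j)·cross = 27·667.5000 = 18022.5000
edge 2: (8,38.5)→(3,0.5)  cross = 8·0.5 − 3·38.5 = -111.5000; (r_i+r_j)·cross = 11·-111.5000 = -1226.5000
Σcross = 570.5000 → A = |Σcross|/2 = 285.2500 mm²
Σ(r_i+r_j)·cross = 17115.0000 → first moment M = |Σ|/6 = 2852.5000
R_c = M/A = 2852.5000/285.2500 = 10.0000 mm
θ = 143° = 2.495821 rad
V = θ·R_c·A = 2.495821·10.0000·285.2500 = 7119.329 mm³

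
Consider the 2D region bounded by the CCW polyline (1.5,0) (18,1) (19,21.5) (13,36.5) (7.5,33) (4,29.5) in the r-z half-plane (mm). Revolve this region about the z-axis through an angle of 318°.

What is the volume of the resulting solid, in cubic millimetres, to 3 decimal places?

Profile (r,z), 6 vertices: (1.5,0) (18,1) (19,21.5) (13,36.5) (7.5,33) (4,29.5)
edge 0: (1.5,0)→(18,1)  cross = 1.5·1 − 18·0 = 1.5000; (r_i+r_j)·cross = 19.5·1.5000 = 29.2500
edge 1: (18,1)→(19,21.5)  cross = 18·21.5 − 19·1 = 368.0000; (r_i+r_j)·cross = 37·368.0000 = 13616.0000
edge 2: (19,21.5)→(13,36.5)  cross = 19·36.5 − 13·21.5 = 414.0000; (r_i+r_j)·cross = 32·414.0000 = 13248.0000
edge 3: (13,36.5)→(7.5,33)  cross = 13·33 − 7.5·36.5 = 155.2500; (r_i+r_j)·cross = 20.5·155.2500 = 3182.6250
edge 4: (7.5,33)→(4,29.5)  cross = 7.5·29.5 − 4·33 = 89.2500; (r_i+r_j)·cross = 11.5·89.2500 = 1026.3750
edge 5: (4,29.5)→(1.5,0)  cross = 4·0 − 1.5·29.5 = -44.2500; (r_i+r_j)·cross = 5.5·-44.2500 = -243.3750
Σcross = 983.7500 → A = |Σcross|/2 = 491.8750 mm²
Σ(r_i+r_j)·cross = 30858.8750 → first moment M = |Σ|/6 = 5143.1458
R_c = M/A = 5143.1458/491.8750 = 10.4562 mm
θ = 318° = 5.550147 rad
V = θ·R_c·A = 5.550147·10.4562·491.8750 = 28545.216 mm³

Volume = 28545.216 mm³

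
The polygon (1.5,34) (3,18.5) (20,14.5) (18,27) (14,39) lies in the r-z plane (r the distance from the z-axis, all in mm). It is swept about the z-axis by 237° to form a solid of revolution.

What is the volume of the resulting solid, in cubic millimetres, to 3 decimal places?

Volume = 13510.702 mm³

Profile (r,z), 5 vertices: (1.5,34) (3,18.5) (20,14.5) (18,27) (14,39)
edge 0: (1.5,34)→(3,18.5)  cross = 1.5·18.5 − 3·34 = -74.2500; (r_i+r_j)·cross = 4.5·-74.2500 = -334.1250
edge 1: (3,18.5)→(20,14.5)  cross = 3·14.5 − 20·18.5 = -326.5000; (r_i+r_j)·cross = 23·-326.5000 = -7509.5000
edge 2: (20,14.5)→(18,27)  cross = 20·27 − 18·14.5 = 279.0000; (r_i+r_j)·cross = 38·279.0000 = 10602.0000
edge 3: (18,27)→(14,39)  cross = 18·39 − 14·27 = 324.0000; (r_i+r_j)·cross = 32·324.0000 = 10368.0000
edge 4: (14,39)→(1.5,34)  cross = 14·34 − 1.5·39 = 417.5000; (r_i+r_j)·cross = 15.5·417.5000 = 6471.2500
Σcross = 619.7500 → A = |Σcross|/2 = 309.8750 mm²
Σ(r_i+r_j)·cross = 19597.6250 → first moment M = |Σ|/6 = 3266.2708
R_c = M/A = 3266.2708/309.8750 = 10.5406 mm
θ = 237° = 4.136430 rad
V = θ·R_c·A = 4.136430·10.5406·309.8750 = 13510.702 mm³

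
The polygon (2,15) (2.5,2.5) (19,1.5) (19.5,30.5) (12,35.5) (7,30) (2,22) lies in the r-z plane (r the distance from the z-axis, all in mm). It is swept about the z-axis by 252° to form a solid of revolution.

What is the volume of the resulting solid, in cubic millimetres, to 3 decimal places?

Volume = 24397.805 mm³

Profile (r,z), 7 vertices: (2,15) (2.5,2.5) (19,1.5) (19.5,30.5) (12,35.5) (7,30) (2,22)
edge 0: (2,15)→(2.5,2.5)  cross = 2·2.5 − 2.5·15 = -32.5000; (r_i+r_j)·cross = 4.5·-32.5000 = -146.2500
edge 1: (2.5,2.5)→(19,1.5)  cross = 2.5·1.5 − 19·2.5 = -43.7500; (r_i+r_j)·cross = 21.5·-43.7500 = -940.6250
edge 2: (19,1.5)→(19.5,30.5)  cross = 19·30.5 − 19.5·1.5 = 550.2500; (r_i+r_j)·cross = 38.5·550.2500 = 21184.6250
edge 3: (19.5,30.5)→(12,35.5)  cross = 19.5·35.5 − 12·30.5 = 326.2500; (r_i+r_j)·cross = 31.5·326.2500 = 10276.8750
edge 4: (12,35.5)→(7,30)  cross = 12·30 − 7·35.5 = 111.5000; (r_i+r_j)·cross = 19·111.5000 = 2118.5000
edge 5: (7,30)→(2,22)  cross = 7·22 − 2·30 = 94.0000; (r_i+r_j)·cross = 9·94.0000 = 846.0000
edge 6: (2,22)→(2,15)  cross = 2·15 − 2·22 = -14.0000; (r_i+r_j)·cross = 4·-14.0000 = -56.0000
Σcross = 991.7500 → A = |Σcross|/2 = 495.8750 mm²
Σ(r_i+r_j)·cross = 33283.1250 → first moment M = |Σ|/6 = 5547.1875
R_c = M/A = 5547.1875/495.8750 = 11.1867 mm
θ = 252° = 4.398230 rad
V = θ·R_c·A = 4.398230·11.1867·495.8750 = 24397.805 mm³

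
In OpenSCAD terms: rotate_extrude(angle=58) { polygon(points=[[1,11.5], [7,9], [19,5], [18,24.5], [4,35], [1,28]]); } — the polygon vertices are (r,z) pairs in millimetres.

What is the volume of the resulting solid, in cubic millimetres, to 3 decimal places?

Volume = 3684.992 mm³

Profile (r,z), 6 vertices: (1,11.5) (7,9) (19,5) (18,24.5) (4,35) (1,28)
edge 0: (1,11.5)→(7,9)  cross = 1·9 − 7·11.5 = -71.5000; (r_i+r_j)·cross = 8·-71.5000 = -572.0000
edge 1: (7,9)→(19,5)  cross = 7·5 − 19·9 = -136.0000; (r_i+r_j)·cross = 26·-136.0000 = -3536.0000
edge 2: (19,5)→(18,24.5)  cross = 19·24.5 − 18·5 = 375.5000; (r_i+r_j)·cross = 37·375.5000 = 13893.5000
edge 3: (18,24.5)→(4,35)  cross = 18·35 − 4·24.5 = 532.0000; (r_i+r_j)·cross = 22·532.0000 = 11704.0000
edge 4: (4,35)→(1,28)  cross = 4·28 − 1·35 = 77.0000; (r_i+r_j)·cross = 5·77.0000 = 385.0000
edge 5: (1,28)→(1,11.5)  cross = 1·11.5 − 1·28 = -16.5000; (r_i+r_j)·cross = 2·-16.5000 = -33.0000
Σcross = 760.5000 → A = |Σcross|/2 = 380.2500 mm²
Σ(r_i+r_j)·cross = 21841.5000 → first moment M = |Σ|/6 = 3640.2500
R_c = M/A = 3640.2500/380.2500 = 9.5733 mm
θ = 58° = 1.012291 rad
V = θ·R_c·A = 1.012291·9.5733·380.2500 = 3684.992 mm³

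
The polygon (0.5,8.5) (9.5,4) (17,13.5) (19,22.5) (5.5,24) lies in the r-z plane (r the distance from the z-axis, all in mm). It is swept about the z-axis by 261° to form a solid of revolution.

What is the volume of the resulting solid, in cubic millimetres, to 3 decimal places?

Profile (r,z), 5 vertices: (0.5,8.5) (9.5,4) (17,13.5) (19,22.5) (5.5,24)
edge 0: (0.5,8.5)→(9.5,4)  cross = 0.5·4 − 9.5·8.5 = -78.7500; (r_i+r_j)·cross = 10·-78.7500 = -787.5000
edge 1: (9.5,4)→(17,13.5)  cross = 9.5·13.5 − 17·4 = 60.2500; (r_i+r_j)·cross = 26.5·60.2500 = 1596.6250
edge 2: (17,13.5)→(19,22.5)  cross = 17·22.5 − 19·13.5 = 126.0000; (r_i+r_j)·cross = 36·126.0000 = 4536.0000
edge 3: (19,22.5)→(5.5,24)  cross = 19·24 − 5.5·22.5 = 332.2500; (r_i+r_j)·cross = 24.5·332.2500 = 8140.1250
edge 4: (5.5,24)→(0.5,8.5)  cross = 5.5·8.5 − 0.5·24 = 34.7500; (r_i+r_j)·cross = 6·34.7500 = 208.5000
Σcross = 474.5000 → A = |Σcross|/2 = 237.2500 mm²
Σ(r_i+r_j)·cross = 13693.7500 → first moment M = |Σ|/6 = 2282.2917
R_c = M/A = 2282.2917/237.2500 = 9.6198 mm
θ = 261° = 4.555309 rad
V = θ·R_c·A = 4.555309·9.6198·237.2500 = 10396.545 mm³

Volume = 10396.545 mm³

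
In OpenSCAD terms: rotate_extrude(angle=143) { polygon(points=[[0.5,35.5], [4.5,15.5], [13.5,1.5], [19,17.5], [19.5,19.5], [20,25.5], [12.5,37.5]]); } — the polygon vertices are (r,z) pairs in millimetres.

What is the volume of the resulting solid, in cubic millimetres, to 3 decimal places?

Volume = 11335.186 mm³

Profile (r,z), 7 vertices: (0.5,35.5) (4.5,15.5) (13.5,1.5) (19,17.5) (19.5,19.5) (20,25.5) (12.5,37.5)
edge 0: (0.5,35.5)→(4.5,15.5)  cross = 0.5·15.5 − 4.5·35.5 = -152.0000; (r_i+r_j)·cross = 5·-152.0000 = -760.0000
edge 1: (4.5,15.5)→(13.5,1.5)  cross = 4.5·1.5 − 13.5·15.5 = -202.5000; (r_i+r_j)·cross = 18·-202.5000 = -3645.0000
edge 2: (13.5,1.5)→(19,17.5)  cross = 13.5·17.5 − 19·1.5 = 207.7500; (r_i+r_j)·cross = 32.5·207.7500 = 6751.8750
edge 3: (19,17.5)→(19.5,19.5)  cross = 19·19.5 − 19.5·17.5 = 29.2500; (r_i+r_j)·cross = 38.5·29.2500 = 1126.1250
edge 4: (19.5,19.5)→(20,25.5)  cross = 19.5·25.5 − 20·19.5 = 107.2500; (r_i+r_j)·cross = 39.5·107.2500 = 4236.3750
edge 5: (20,25.5)→(12.5,37.5)  cross = 20·37.5 − 12.5·25.5 = 431.2500; (r_i+r_j)·cross = 32.5·431.2500 = 14015.6250
edge 6: (12.5,37.5)→(0.5,35.5)  cross = 12.5·35.5 − 0.5·37.5 = 425.0000; (r_i+r_j)·cross = 13·425.0000 = 5525.0000
Σcross = 846.0000 → A = |Σcross|/2 = 423.0000 mm²
Σ(r_i+r_j)·cross = 27250.0000 → first moment M = |Σ|/6 = 4541.6667
R_c = M/A = 4541.6667/423.0000 = 10.7368 mm
θ = 143° = 2.495821 rad
V = θ·R_c·A = 2.495821·10.7368·423.0000 = 11335.186 mm³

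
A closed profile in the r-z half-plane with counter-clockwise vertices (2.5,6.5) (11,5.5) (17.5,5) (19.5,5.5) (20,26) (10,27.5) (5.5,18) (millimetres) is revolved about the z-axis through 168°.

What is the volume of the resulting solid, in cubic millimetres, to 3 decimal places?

Volume = 11118.541 mm³

Profile (r,z), 7 vertices: (2.5,6.5) (11,5.5) (17.5,5) (19.5,5.5) (20,26) (10,27.5) (5.5,18)
edge 0: (2.5,6.5)→(11,5.5)  cross = 2.5·5.5 − 11·6.5 = -57.7500; (r_i+r_j)·cross = 13.5·-57.7500 = -779.6250
edge 1: (11,5.5)→(17.5,5)  cross = 11·5 − 17.5·5.5 = -41.2500; (r_i+r_j)·cross = 28.5·-41.2500 = -1175.6250
edge 2: (17.5,5)→(19.5,5.5)  cross = 17.5·5.5 − 19.5·5 = -1.2500; (r_i+r_j)·cross = 37·-1.2500 = -46.2500
edge 3: (19.5,5.5)→(20,26)  cross = 19.5·26 − 20·5.5 = 397.0000; (r_i+r_j)·cross = 39.5·397.0000 = 15681.5000
edge 4: (20,26)→(10,27.5)  cross = 20·27.5 − 10·26 = 290.0000; (r_i+r_j)·cross = 30·290.0000 = 8700.0000
edge 5: (10,27.5)→(5.5,18)  cross = 10·18 − 5.5·27.5 = 28.7500; (r_i+r_j)·cross = 15.5·28.7500 = 445.6250
edge 6: (5.5,18)→(2.5,6.5)  cross = 5.5·6.5 − 2.5·18 = -9.2500; (r_i+r_j)·cross = 8·-9.2500 = -74.0000
Σcross = 606.2500 → A = |Σcross|/2 = 303.1250 mm²
Σ(r_i+r_j)·cross = 22751.6250 → first moment M = |Σ|/6 = 3791.9375
R_c = M/A = 3791.9375/303.1250 = 12.5095 mm
θ = 168° = 2.932153 rad
V = θ·R_c·A = 2.932153·12.5095·303.1250 = 11118.541 mm³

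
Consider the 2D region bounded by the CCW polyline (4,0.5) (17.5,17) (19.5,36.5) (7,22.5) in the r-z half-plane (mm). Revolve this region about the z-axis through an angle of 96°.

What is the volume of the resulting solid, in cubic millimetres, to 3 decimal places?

Profile (r,z), 4 vertices: (4,0.5) (17.5,17) (19.5,36.5) (7,22.5)
edge 0: (4,0.5)→(17.5,17)  cross = 4·17 − 17.5·0.5 = 59.2500; (r_i+r_j)·cross = 21.5·59.2500 = 1273.8750
edge 1: (17.5,17)→(19.5,36.5)  cross = 17.5·36.5 − 19.5·17 = 307.2500; (r_i+r_j)·cross = 37·307.2500 = 11368.2500
edge 2: (19.5,36.5)→(7,22.5)  cross = 19.5·22.5 − 7·36.5 = 183.2500; (r_i+r_j)·cross = 26.5·183.2500 = 4856.1250
edge 3: (7,22.5)→(4,0.5)  cross = 7·0.5 − 4·22.5 = -86.5000; (r_i+r_j)·cross = 11·-86.5000 = -951.5000
Σcross = 463.2500 → A = |Σcross|/2 = 231.6250 mm²
Σ(r_i+r_j)·cross = 16546.7500 → first moment M = |Σ|/6 = 2757.7917
R_c = M/A = 2757.7917/231.6250 = 11.9063 mm
θ = 96° = 1.675516 rad
V = θ·R_c·A = 1.675516·11.9063·231.6250 = 4620.724 mm³

Volume = 4620.724 mm³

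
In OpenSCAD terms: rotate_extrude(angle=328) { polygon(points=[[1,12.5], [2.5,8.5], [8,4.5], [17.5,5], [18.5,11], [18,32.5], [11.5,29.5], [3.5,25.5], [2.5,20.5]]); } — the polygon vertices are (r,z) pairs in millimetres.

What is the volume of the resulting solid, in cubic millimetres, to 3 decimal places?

Volume = 23117.689 mm³

Profile (r,z), 9 vertices: (1,12.5) (2.5,8.5) (8,4.5) (17.5,5) (18.5,11) (18,32.5) (11.5,29.5) (3.5,25.5) (2.5,20.5)
edge 0: (1,12.5)→(2.5,8.5)  cross = 1·8.5 − 2.5·12.5 = -22.7500; (r_i+r_j)·cross = 3.5·-22.7500 = -79.6250
edge 1: (2.5,8.5)→(8,4.5)  cross = 2.5·4.5 − 8·8.5 = -56.7500; (r_i+r_j)·cross = 10.5·-56.7500 = -595.8750
edge 2: (8,4.5)→(17.5,5)  cross = 8·5 − 17.5·4.5 = -38.7500; (r_i+r_j)·cross = 25.5·-38.7500 = -988.1250
edge 3: (17.5,5)→(18.5,11)  cross = 17.5·11 − 18.5·5 = 100.0000; (r_i+r_j)·cross = 36·100.0000 = 3600.0000
edge 4: (18.5,11)→(18,32.5)  cross = 18.5·32.5 − 18·11 = 403.2500; (r_i+r_j)·cross = 36.5·403.2500 = 14718.6250
edge 5: (18,32.5)→(11.5,29.5)  cross = 18·29.5 − 11.5·32.5 = 157.2500; (r_i+r_j)·cross = 29.5·157.2500 = 4638.8750
edge 6: (11.5,29.5)→(3.5,25.5)  cross = 11.5·25.5 − 3.5·29.5 = 190.0000; (r_i+r_j)·cross = 15·190.0000 = 2850.0000
edge 7: (3.5,25.5)→(2.5,20.5)  cross = 3.5·20.5 − 2.5·25.5 = 8.0000; (r_i+r_j)·cross = 6·8.0000 = 48.0000
edge 8: (2.5,20.5)→(1,12.5)  cross = 2.5·12.5 − 1·20.5 = 10.7500; (r_i+r_j)·cross = 3.5·10.7500 = 37.6250
Σcross = 751.0000 → A = |Σcross|/2 = 375.5000 mm²
Σ(r_i+r_j)·cross = 24229.5000 → first moment M = |Σ|/6 = 4038.2500
R_c = M/A = 4038.2500/375.5000 = 10.7543 mm
θ = 328° = 5.724680 rad
V = θ·R_c·A = 5.724680·10.7543·375.5000 = 23117.689 mm³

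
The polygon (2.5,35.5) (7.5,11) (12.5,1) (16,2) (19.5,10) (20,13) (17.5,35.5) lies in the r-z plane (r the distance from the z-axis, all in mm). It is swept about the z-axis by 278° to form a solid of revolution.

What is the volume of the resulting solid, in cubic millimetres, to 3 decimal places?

Profile (r,z), 7 vertices: (2.5,35.5) (7.5,11) (12.5,1) (16,2) (19.5,10) (20,13) (17.5,35.5)
edge 0: (2.5,35.5)→(7.5,11)  cross = 2.5·11 − 7.5·35.5 = -238.7500; (r_i+r_j)·cross = 10·-238.7500 = -2387.5000
edge 1: (7.5,11)→(12.5,1)  cross = 7.5·1 − 12.5·11 = -130.0000; (r_i+r_j)·cross = 20·-130.0000 = -2600.0000
edge 2: (12.5,1)→(16,2)  cross = 12.5·2 − 16·1 = 9.0000; (r_i+r_j)·cross = 28.5·9.0000 = 256.5000
edge 3: (16,2)→(19.5,10)  cross = 16·10 − 19.5·2 = 121.0000; (r_i+r_j)·cross = 35.5·121.0000 = 4295.5000
edge 4: (19.5,10)→(20,13)  cross = 19.5·13 − 20·10 = 53.5000; (r_i+r_j)·cross = 39.5·53.5000 = 2113.2500
edge 5: (20,13)→(17.5,35.5)  cross = 20·35.5 − 17.5·13 = 482.5000; (r_i+r_j)·cross = 37.5·482.5000 = 18093.7500
edge 6: (17.5,35.5)→(2.5,35.5)  cross = 17.5·35.5 − 2.5·35.5 = 532.5000; (r_i+r_j)·cross = 20·532.5000 = 10650.0000
Σcross = 829.7500 → A = |Σcross|/2 = 414.8750 mm²
Σ(r_i+r_j)·cross = 30421.5000 → first moment M = |Σ|/6 = 5070.2500
R_c = M/A = 5070.2500/414.8750 = 12.2212 mm
θ = 278° = 4.852015 rad
V = θ·R_c·A = 4.852015·12.2212·414.8750 = 24600.931 mm³

Volume = 24600.931 mm³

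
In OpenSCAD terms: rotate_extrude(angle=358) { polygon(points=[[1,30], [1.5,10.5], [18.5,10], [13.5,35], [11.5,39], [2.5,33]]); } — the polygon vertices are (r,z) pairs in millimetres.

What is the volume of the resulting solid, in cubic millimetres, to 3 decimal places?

Profile (r,z), 6 vertices: (1,30) (1.5,10.5) (18.5,10) (13.5,35) (11.5,39) (2.5,33)
edge 0: (1,30)→(1.5,10.5)  cross = 1·10.5 − 1.5·30 = -34.5000; (r_i+r_j)·cross = 2.5·-34.5000 = -86.2500
edge 1: (1.5,10.5)→(18.5,10)  cross = 1.5·10 − 18.5·10.5 = -179.2500; (r_i+r_j)·cross = 20·-179.2500 = -3585.0000
edge 2: (18.5,10)→(13.5,35)  cross = 18.5·35 − 13.5·10 = 512.5000; (r_i+r_j)·cross = 32·512.5000 = 16400.0000
edge 3: (13.5,35)→(11.5,39)  cross = 13.5·39 − 11.5·35 = 124.0000; (r_i+r_j)·cross = 25·124.0000 = 3100.0000
edge 4: (11.5,39)→(2.5,33)  cross = 11.5·33 − 2.5·39 = 282.0000; (r_i+r_j)·cross = 14·282.0000 = 3948.0000
edge 5: (2.5,33)→(1,30)  cross = 2.5·30 − 1·33 = 42.0000; (r_i+r_j)·cross = 3.5·42.0000 = 147.0000
Σcross = 746.7500 → A = |Σcross|/2 = 373.3750 mm²
Σ(r_i+r_j)·cross = 19923.7500 → first moment M = |Σ|/6 = 3320.6250
R_c = M/A = 3320.6250/373.3750 = 8.8935 mm
θ = 358° = 6.248279 rad
V = θ·R_c·A = 6.248279·8.8935·373.3750 = 20748.191 mm³

Volume = 20748.191 mm³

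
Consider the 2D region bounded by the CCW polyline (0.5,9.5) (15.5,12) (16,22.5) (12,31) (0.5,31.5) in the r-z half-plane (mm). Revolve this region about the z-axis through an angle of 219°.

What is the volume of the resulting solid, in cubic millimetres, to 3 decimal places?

Volume = 8616.593 mm³

Profile (r,z), 5 vertices: (0.5,9.5) (15.5,12) (16,22.5) (12,31) (0.5,31.5)
edge 0: (0.5,9.5)→(15.5,12)  cross = 0.5·12 − 15.5·9.5 = -141.2500; (r_i+r_j)·cross = 16·-141.2500 = -2260.0000
edge 1: (15.5,12)→(16,22.5)  cross = 15.5·22.5 − 16·12 = 156.7500; (r_i+r_j)·cross = 31.5·156.7500 = 4937.6250
edge 2: (16,22.5)→(12,31)  cross = 16·31 − 12·22.5 = 226.0000; (r_i+r_j)·cross = 28·226.0000 = 6328.0000
edge 3: (12,31)→(0.5,31.5)  cross = 12·31.5 − 0.5·31 = 362.5000; (r_i+r_j)·cross = 12.5·362.5000 = 4531.2500
edge 4: (0.5,31.5)→(0.5,9.5)  cross = 0.5·9.5 − 0.5·31.5 = -11.0000; (r_i+r_j)·cross = 1·-11.0000 = -11.0000
Σcross = 593.0000 → A = |Σcross|/2 = 296.5000 mm²
Σ(r_i+r_j)·cross = 13525.8750 → first moment M = |Σ|/6 = 2254.3125
R_c = M/A = 2254.3125/296.5000 = 7.6031 mm
θ = 219° = 3.822271 rad
V = θ·R_c·A = 3.822271·7.6031·296.5000 = 8616.593 mm³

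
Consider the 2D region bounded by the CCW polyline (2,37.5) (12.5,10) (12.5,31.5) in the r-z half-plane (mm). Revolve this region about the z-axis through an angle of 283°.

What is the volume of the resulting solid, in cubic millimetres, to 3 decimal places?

Volume = 5017.693 mm³

Profile (r,z), 3 vertices: (2,37.5) (12.5,10) (12.5,31.5)
edge 0: (2,37.5)→(12.5,10)  cross = 2·10 − 12.5·37.5 = -448.7500; (r_i+r_j)·cross = 14.5·-448.7500 = -6506.8750
edge 1: (12.5,10)→(12.5,31.5)  cross = 12.5·31.5 − 12.5·10 = 268.7500; (r_i+r_j)·cross = 25·268.7500 = 6718.7500
edge 2: (12.5,31.5)→(2,37.5)  cross = 12.5·37.5 − 2·31.5 = 405.7500; (r_i+r_j)·cross = 14.5·405.7500 = 5883.3750
Σcross = 225.7500 → A = |Σcross|/2 = 112.8750 mm²
Σ(r_i+r_j)·cross = 6095.2500 → first moment M = |Σ|/6 = 1015.8750
R_c = M/A = 1015.8750/112.8750 = 9.0000 mm
θ = 283° = 4.939282 rad
V = θ·R_c·A = 4.939282·9.0000·112.8750 = 5017.693 mm³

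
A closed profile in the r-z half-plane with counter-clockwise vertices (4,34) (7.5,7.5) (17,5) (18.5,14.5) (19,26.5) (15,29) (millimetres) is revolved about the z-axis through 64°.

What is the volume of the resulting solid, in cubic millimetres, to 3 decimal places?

Volume = 3990.079 mm³

Profile (r,z), 6 vertices: (4,34) (7.5,7.5) (17,5) (18.5,14.5) (19,26.5) (15,29)
edge 0: (4,34)→(7.5,7.5)  cross = 4·7.5 − 7.5·34 = -225.0000; (r_i+r_j)·cross = 11.5·-225.0000 = -2587.5000
edge 1: (7.5,7.5)→(17,5)  cross = 7.5·5 − 17·7.5 = -90.0000; (r_i+r_j)·cross = 24.5·-90.0000 = -2205.0000
edge 2: (17,5)→(18.5,14.5)  cross = 17·14.5 − 18.5·5 = 154.0000; (r_i+r_j)·cross = 35.5·154.0000 = 5467.0000
edge 3: (18.5,14.5)→(19,26.5)  cross = 18.5·26.5 − 19·14.5 = 214.7500; (r_i+r_j)·cross = 37.5·214.7500 = 8053.1250
edge 4: (19,26.5)→(15,29)  cross = 19·29 − 15·26.5 = 153.5000; (r_i+r_j)·cross = 34·153.5000 = 5219.0000
edge 5: (15,29)→(4,34)  cross = 15·34 − 4·29 = 394.0000; (r_i+r_j)·cross = 19·394.0000 = 7486.0000
Σcross = 601.2500 → A = |Σcross|/2 = 300.6250 mm²
Σ(r_i+r_j)·cross = 21432.6250 → first moment M = |Σ|/6 = 3572.1042
R_c = M/A = 3572.1042/300.6250 = 11.8823 mm
θ = 64° = 1.117011 rad
V = θ·R_c·A = 1.117011·11.8823·300.6250 = 3990.079 mm³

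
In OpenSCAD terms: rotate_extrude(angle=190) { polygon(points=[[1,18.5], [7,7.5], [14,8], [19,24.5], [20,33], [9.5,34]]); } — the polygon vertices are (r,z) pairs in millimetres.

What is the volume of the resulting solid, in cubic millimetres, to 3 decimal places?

Profile (r,z), 6 vertices: (1,18.5) (7,7.5) (14,8) (19,24.5) (20,33) (9.5,34)
edge 0: (1,18.5)→(7,7.5)  cross = 1·7.5 − 7·18.5 = -122.0000; (r_i+r_j)·cross = 8·-122.0000 = -976.0000
edge 1: (7,7.5)→(14,8)  cross = 7·8 − 14·7.5 = -49.0000; (r_i+r_j)·cross = 21·-49.0000 = -1029.0000
edge 2: (14,8)→(19,24.5)  cross = 14·24.5 − 19·8 = 191.0000; (r_i+r_j)·cross = 33·191.0000 = 6303.0000
edge 3: (19,24.5)→(20,33)  cross = 19·33 − 20·24.5 = 137.0000; (r_i+r_j)·cross = 39·137.0000 = 5343.0000
edge 4: (20,33)→(9.5,34)  cross = 20·34 − 9.5·33 = 366.5000; (r_i+r_j)·cross = 29.5·366.5000 = 10811.7500
edge 5: (9.5,34)→(1,18.5)  cross = 9.5·18.5 − 1·34 = 141.7500; (r_i+r_j)·cross = 10.5·141.7500 = 1488.3750
Σcross = 665.2500 → A = |Σcross|/2 = 332.6250 mm²
Σ(r_i+r_j)·cross = 21941.1250 → first moment M = |Σ|/6 = 3656.8542
R_c = M/A = 3656.8542/332.6250 = 10.9939 mm
θ = 190° = 3.316126 rad
V = θ·R_c·A = 3.316126·10.9939·332.6250 = 12126.588 mm³

Volume = 12126.588 mm³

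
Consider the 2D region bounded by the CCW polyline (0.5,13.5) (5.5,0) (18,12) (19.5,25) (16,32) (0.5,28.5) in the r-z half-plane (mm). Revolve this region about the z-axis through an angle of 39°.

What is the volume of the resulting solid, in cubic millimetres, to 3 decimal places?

Volume = 2769.227 mm³

Profile (r,z), 6 vertices: (0.5,13.5) (5.5,0) (18,12) (19.5,25) (16,32) (0.5,28.5)
edge 0: (0.5,13.5)→(5.5,0)  cross = 0.5·0 − 5.5·13.5 = -74.2500; (r_i+r_j)·cross = 6·-74.2500 = -445.5000
edge 1: (5.5,0)→(18,12)  cross = 5.5·12 − 18·0 = 66.0000; (r_i+r_j)·cross = 23.5·66.0000 = 1551.0000
edge 2: (18,12)→(19.5,25)  cross = 18·25 − 19.5·12 = 216.0000; (r_i+r_j)·cross = 37.5·216.0000 = 8100.0000
edge 3: (19.5,25)→(16,32)  cross = 19.5·32 − 16·25 = 224.0000; (r_i+r_j)·cross = 35.5·224.0000 = 7952.0000
edge 4: (16,32)→(0.5,28.5)  cross = 16·28.5 − 0.5·32 = 440.0000; (r_i+r_j)·cross = 16.5·440.0000 = 7260.0000
edge 5: (0.5,28.5)→(0.5,13.5)  cross = 0.5·13.5 − 0.5·28.5 = -7.5000; (r_i+r_j)·cross = 1·-7.5000 = -7.5000
Σcross = 864.2500 → A = |Σcross|/2 = 432.1250 mm²
Σ(r_i+r_j)·cross = 24410.0000 → first moment M = |Σ|/6 = 4068.3333
R_c = M/A = 4068.3333/432.1250 = 9.4147 mm
θ = 39° = 0.680678 rad
V = θ·R_c·A = 0.680678·9.4147·432.1250 = 2769.227 mm³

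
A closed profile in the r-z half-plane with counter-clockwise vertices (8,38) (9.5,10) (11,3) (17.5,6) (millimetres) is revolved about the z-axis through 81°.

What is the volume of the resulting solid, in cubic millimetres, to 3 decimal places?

Volume = 2245.453 mm³

Profile (r,z), 4 vertices: (8,38) (9.5,10) (11,3) (17.5,6)
edge 0: (8,38)→(9.5,10)  cross = 8·10 − 9.5·38 = -281.0000; (r_i+r_j)·cross = 17.5·-281.0000 = -4917.5000
edge 1: (9.5,10)→(11,3)  cross = 9.5·3 − 11·10 = -81.5000; (r_i+r_j)·cross = 20.5·-81.5000 = -1670.7500
edge 2: (11,3)→(17.5,6)  cross = 11·6 − 17.5·3 = 13.5000; (r_i+r_j)·cross = 28.5·13.5000 = 384.7500
edge 3: (17.5,6)→(8,38)  cross = 17.5·38 − 8·6 = 617.0000; (r_i+r_j)·cross = 25.5·617.0000 = 15733.5000
Σcross = 268.0000 → A = |Σcross|/2 = 134.0000 mm²
Σ(r_i+r_j)·cross = 9530.0000 → first moment M = |Σ|/6 = 1588.3333
R_c = M/A = 1588.3333/134.0000 = 11.8532 mm
θ = 81° = 1.413717 rad
V = θ·R_c·A = 1.413717·11.8532·134.0000 = 2245.453 mm³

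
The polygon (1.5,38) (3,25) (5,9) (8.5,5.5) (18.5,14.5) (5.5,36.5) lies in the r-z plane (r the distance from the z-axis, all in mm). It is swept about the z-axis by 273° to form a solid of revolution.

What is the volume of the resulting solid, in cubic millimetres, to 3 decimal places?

Profile (r,z), 6 vertices: (1.5,38) (3,25) (5,9) (8.5,5.5) (18.5,14.5) (5.5,36.5)
edge 0: (1.5,38)→(3,25)  cross = 1.5·25 − 3·38 = -76.5000; (r_i+r_j)·cross = 4.5·-76.5000 = -344.2500
edge 1: (3,25)→(5,9)  cross = 3·9 − 5·25 = -98.0000; (r_i+r_j)·cross = 8·-98.0000 = -784.0000
edge 2: (5,9)→(8.5,5.5)  cross = 5·5.5 − 8.5·9 = -49.0000; (r_i+r_j)·cross = 13.5·-49.0000 = -661.5000
edge 3: (8.5,5.5)→(18.5,14.5)  cross = 8.5·14.5 − 18.5·5.5 = 21.5000; (r_i+r_j)·cross = 27·21.5000 = 580.5000
edge 4: (18.5,14.5)→(5.5,36.5)  cross = 18.5·36.5 − 5.5·14.5 = 595.5000; (r_i+r_j)·cross = 24·595.5000 = 14292.0000
edge 5: (5.5,36.5)→(1.5,38)  cross = 5.5·38 − 1.5·36.5 = 154.2500; (r_i+r_j)·cross = 7·154.2500 = 1079.7500
Σcross = 547.7500 → A = |Σcross|/2 = 273.8750 mm²
Σ(r_i+r_j)·cross = 14162.5000 → first moment M = |Σ|/6 = 2360.4167
R_c = M/A = 2360.4167/273.8750 = 8.6186 mm
θ = 273° = 4.764749 rad
V = θ·R_c·A = 4.764749·8.6186·273.8750 = 11246.793 mm³

Volume = 11246.793 mm³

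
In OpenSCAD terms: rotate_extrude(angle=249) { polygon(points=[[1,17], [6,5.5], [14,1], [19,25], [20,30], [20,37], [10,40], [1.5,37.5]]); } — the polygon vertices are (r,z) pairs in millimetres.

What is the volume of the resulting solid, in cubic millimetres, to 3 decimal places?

Profile (r,z), 8 vertices: (1,17) (6,5.5) (14,1) (19,25) (20,30) (20,37) (10,40) (1.5,37.5)
edge 0: (1,17)→(6,5.5)  cross = 1·5.5 − 6·17 = -96.5000; (r_i+r_j)·cross = 7·-96.5000 = -675.5000
edge 1: (6,5.5)→(14,1)  cross = 6·1 − 14·5.5 = -71.0000; (r_i+r_j)·cross = 20·-71.0000 = -1420.0000
edge 2: (14,1)→(19,25)  cross = 14·25 − 19·1 = 331.0000; (r_i+r_j)·cross = 33·331.0000 = 10923.0000
edge 3: (19,25)→(20,30)  cross = 19·30 − 20·25 = 70.0000; (r_i+r_j)·cross = 39·70.0000 = 2730.0000
edge 4: (20,30)→(20,37)  cross = 20·37 − 20·30 = 140.0000; (r_i+r_j)·cross = 40·140.0000 = 5600.0000
edge 5: (20,37)→(10,40)  cross = 20·40 − 10·37 = 430.0000; (r_i+r_j)·cross = 30·430.0000 = 12900.0000
edge 6: (10,40)→(1.5,37.5)  cross = 10·37.5 − 1.5·40 = 315.0000; (r_i+r_j)·cross = 11.5·315.0000 = 3622.5000
edge 7: (1.5,37.5)→(1,17)  cross = 1.5·17 − 1·37.5 = -12.0000; (r_i+r_j)·cross = 2.5·-12.0000 = -30.0000
Σcross = 1106.5000 → A = |Σcross|/2 = 553.2500 mm²
Σ(r_i+r_j)·cross = 33650.0000 → first moment M = |Σ|/6 = 5608.3333
R_c = M/A = 5608.3333/553.2500 = 10.1371 mm
θ = 249° = 4.345870 rad
V = θ·R_c·A = 4.345870·10.1371·553.2500 = 24373.087 mm³

Volume = 24373.087 mm³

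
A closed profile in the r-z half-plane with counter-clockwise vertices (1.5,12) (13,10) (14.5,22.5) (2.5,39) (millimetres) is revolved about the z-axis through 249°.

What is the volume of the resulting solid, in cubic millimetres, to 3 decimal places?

Volume = 7645.109 mm³

Profile (r,z), 4 vertices: (1.5,12) (13,10) (14.5,22.5) (2.5,39)
edge 0: (1.5,12)→(13,10)  cross = 1.5·10 − 13·12 = -141.0000; (r_i+r_j)·cross = 14.5·-141.0000 = -2044.5000
edge 1: (13,10)→(14.5,22.5)  cross = 13·22.5 − 14.5·10 = 147.5000; (r_i+r_j)·cross = 27.5·147.5000 = 4056.2500
edge 2: (14.5,22.5)→(2.5,39)  cross = 14.5·39 − 2.5·22.5 = 509.2500; (r_i+r_j)·cross = 17·509.2500 = 8657.2500
edge 3: (2.5,39)→(1.5,12)  cross = 2.5·12 − 1.5·39 = -28.5000; (r_i+r_j)·cross = 4·-28.5000 = -114.0000
Σcross = 487.2500 → A = |Σcross|/2 = 243.6250 mm²
Σ(r_i+r_j)·cross = 10555.0000 → first moment M = |Σ|/6 = 1759.1667
R_c = M/A = 1759.1667/243.6250 = 7.2208 mm
θ = 249° = 4.345870 rad
V = θ·R_c·A = 4.345870·7.2208·243.6250 = 7645.109 mm³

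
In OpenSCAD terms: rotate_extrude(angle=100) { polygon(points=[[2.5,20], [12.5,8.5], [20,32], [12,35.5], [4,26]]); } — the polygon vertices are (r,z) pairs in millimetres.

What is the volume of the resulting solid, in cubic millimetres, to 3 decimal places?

Volume = 5030.403 mm³

Profile (r,z), 5 vertices: (2.5,20) (12.5,8.5) (20,32) (12,35.5) (4,26)
edge 0: (2.5,20)→(12.5,8.5)  cross = 2.5·8.5 − 12.5·20 = -228.7500; (r_i+r_j)·cross = 15·-228.7500 = -3431.2500
edge 1: (12.5,8.5)→(20,32)  cross = 12.5·32 − 20·8.5 = 230.0000; (r_i+r_j)·cross = 32.5·230.0000 = 7475.0000
edge 2: (20,32)→(12,35.5)  cross = 20·35.5 − 12·32 = 326.0000; (r_i+r_j)·cross = 32·326.0000 = 10432.0000
edge 3: (12,35.5)→(4,26)  cross = 12·26 − 4·35.5 = 170.0000; (r_i+r_j)·cross = 16·170.0000 = 2720.0000
edge 4: (4,26)→(2.5,20)  cross = 4·20 − 2.5·26 = 15.0000; (r_i+r_j)·cross = 6.5·15.0000 = 97.5000
Σcross = 512.2500 → A = |Σcross|/2 = 256.1250 mm²
Σ(r_i+r_j)·cross = 17293.2500 → first moment M = |Σ|/6 = 2882.2083
R_c = M/A = 2882.2083/256.1250 = 11.2531 mm
θ = 100° = 1.745329 rad
V = θ·R_c·A = 1.745329·11.2531·256.1250 = 5030.403 mm³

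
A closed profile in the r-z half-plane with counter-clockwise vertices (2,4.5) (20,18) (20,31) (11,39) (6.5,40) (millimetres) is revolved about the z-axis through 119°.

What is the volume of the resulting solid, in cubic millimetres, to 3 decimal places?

Volume = 8880.095 mm³

Profile (r,z), 5 vertices: (2,4.5) (20,18) (20,31) (11,39) (6.5,40)
edge 0: (2,4.5)→(20,18)  cross = 2·18 − 20·4.5 = -54.0000; (r_i+r_j)·cross = 22·-54.0000 = -1188.0000
edge 1: (20,18)→(20,31)  cross = 20·31 − 20·18 = 260.0000; (r_i+r_j)·cross = 40·260.0000 = 10400.0000
edge 2: (20,31)→(11,39)  cross = 20·39 − 11·31 = 439.0000; (r_i+r_j)·cross = 31·439.0000 = 13609.0000
edge 3: (11,39)→(6.5,40)  cross = 11·40 − 6.5·39 = 186.5000; (r_i+r_j)·cross = 17.5·186.5000 = 3263.7500
edge 4: (6.5,40)→(2,4.5)  cross = 6.5·4.5 − 2·40 = -50.7500; (r_i+r_j)·cross = 8.5·-50.7500 = -431.3750
Σcross = 780.7500 → A = |Σcross|/2 = 390.3750 mm²
Σ(r_i+r_j)·cross = 25653.3750 → first moment M = |Σ|/6 = 4275.5625
R_c = M/A = 4275.5625/390.3750 = 10.9524 mm
θ = 119° = 2.076942 rad
V = θ·R_c·A = 2.076942·10.9524·390.3750 = 8880.095 mm³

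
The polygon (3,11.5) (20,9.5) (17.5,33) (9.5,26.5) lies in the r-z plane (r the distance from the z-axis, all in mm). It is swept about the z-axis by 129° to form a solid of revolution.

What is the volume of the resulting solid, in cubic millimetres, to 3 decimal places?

Profile (r,z), 4 vertices: (3,11.5) (20,9.5) (17.5,33) (9.5,26.5)
edge 0: (3,11.5)→(20,9.5)  cross = 3·9.5 − 20·11.5 = -201.5000; (r_i+r_j)·cross = 23·-201.5000 = -4634.5000
edge 1: (20,9.5)→(17.5,33)  cross = 20·33 − 17.5·9.5 = 493.7500; (r_i+r_j)·cross = 37.5·493.7500 = 18515.6250
edge 2: (17.5,33)→(9.5,26.5)  cross = 17.5·26.5 − 9.5·33 = 150.2500; (r_i+r_j)·cross = 27·150.2500 = 4056.7500
edge 3: (9.5,26.5)→(3,11.5)  cross = 9.5·11.5 − 3·26.5 = 29.7500; (r_i+r_j)·cross = 12.5·29.7500 = 371.8750
Σcross = 472.2500 → A = |Σcross|/2 = 236.1250 mm²
Σ(r_i+r_j)·cross = 18309.7500 → first moment M = |Σ|/6 = 3051.6250
R_c = M/A = 3051.6250/236.1250 = 12.9238 mm
θ = 129° = 2.251475 rad
V = θ·R_c·A = 2.251475·12.9238·236.1250 = 6870.657 mm³

Volume = 6870.657 mm³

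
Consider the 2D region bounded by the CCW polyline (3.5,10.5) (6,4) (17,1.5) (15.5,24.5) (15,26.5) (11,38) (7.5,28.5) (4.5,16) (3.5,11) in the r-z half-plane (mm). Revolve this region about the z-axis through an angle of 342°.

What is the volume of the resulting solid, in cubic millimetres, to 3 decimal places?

Profile (r,z), 9 vertices: (3.5,10.5) (6,4) (17,1.5) (15.5,24.5) (15,26.5) (11,38) (7.5,28.5) (4.5,16) (3.5,11)
edge 0: (3.5,10.5)→(6,4)  cross = 3.5·4 − 6·10.5 = -49.0000; (r_i+r_j)·cross = 9.5·-49.0000 = -465.5000
edge 1: (6,4)→(17,1.5)  cross = 6·1.5 − 17·4 = -59.0000; (r_i+r_j)·cross = 23·-59.0000 = -1357.0000
edge 2: (17,1.5)→(15.5,24.5)  cross = 17·24.5 − 15.5·1.5 = 393.2500; (r_i+r_j)·cross = 32.5·393.2500 = 12780.6250
edge 3: (15.5,24.5)→(15,26.5)  cross = 15.5·26.5 − 15·24.5 = 43.2500; (r_i+r_j)·cross = 30.5·43.2500 = 1319.1250
edge 4: (15,26.5)→(11,38)  cross = 15·38 − 11·26.5 = 278.5000; (r_i+r_j)·cross = 26·278.5000 = 7241.0000
edge 5: (11,38)→(7.5,28.5)  cross = 11·28.5 − 7.5·38 = 28.5000; (r_i+r_j)·cross = 18.5·28.5000 = 527.2500
edge 6: (7.5,28.5)→(4.5,16)  cross = 7.5·16 − 4.5·28.5 = -8.2500; (r_i+r_j)·cross = 12·-8.2500 = -99.0000
edge 7: (4.5,16)→(3.5,11)  cross = 4.5·11 − 3.5·16 = -6.5000; (r_i+r_j)·cross = 8·-6.5000 = -52.0000
edge 8: (3.5,11)→(3.5,10.5)  cross = 3.5·10.5 − 3.5·11 = -1.7500; (r_i+r_j)·cross = 7·-1.7500 = -12.2500
Σcross = 619.0000 → A = |Σcross|/2 = 309.5000 mm²
Σ(r_i+r_j)·cross = 19882.2500 → first moment M = |Σ|/6 = 3313.7083
R_c = M/A = 3313.7083/309.5000 = 10.7067 mm
θ = 342° = 5.969026 rad
V = θ·R_c·A = 5.969026·10.7067·309.5000 = 19779.611 mm³

Volume = 19779.611 mm³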